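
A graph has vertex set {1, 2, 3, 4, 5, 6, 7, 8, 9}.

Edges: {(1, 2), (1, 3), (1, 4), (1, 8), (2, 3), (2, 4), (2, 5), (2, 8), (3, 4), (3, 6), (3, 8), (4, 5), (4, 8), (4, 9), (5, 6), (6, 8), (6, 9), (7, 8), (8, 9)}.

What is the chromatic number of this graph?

5

1, 2, 3, 4, 8 form a clique, so at least 5 colors are needed.
5 colors suffice: color red → {5, 8}; color blue → {4, 6, 7}; color green → {2, 9}; color yellow → {3}; color purple → {1}. No two adjacent vertices share a color.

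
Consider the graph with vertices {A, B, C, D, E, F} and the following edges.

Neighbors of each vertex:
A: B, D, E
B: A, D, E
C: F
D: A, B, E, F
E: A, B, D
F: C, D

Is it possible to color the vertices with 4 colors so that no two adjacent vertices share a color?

Yes

The chromatic number is 4. A, B, D, E are pairwise adjacent (a clique of size 4), so at least 4 colors are needed.
4 colors suffice: color 1 → {C, D}; color 2 → {B, F}; color 3 → {A}; color 4 → {E}.
That is already a proper 4-coloring.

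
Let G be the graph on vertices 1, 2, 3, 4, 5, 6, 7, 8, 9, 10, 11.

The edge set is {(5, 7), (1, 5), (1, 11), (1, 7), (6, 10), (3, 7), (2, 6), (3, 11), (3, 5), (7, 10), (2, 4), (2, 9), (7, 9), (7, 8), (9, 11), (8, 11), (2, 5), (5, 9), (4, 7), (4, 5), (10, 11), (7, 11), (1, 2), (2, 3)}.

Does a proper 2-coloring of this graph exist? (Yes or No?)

7, 10, 11 form a triangle, so at least 3 colors are needed.
So 2 colors are not enough.

No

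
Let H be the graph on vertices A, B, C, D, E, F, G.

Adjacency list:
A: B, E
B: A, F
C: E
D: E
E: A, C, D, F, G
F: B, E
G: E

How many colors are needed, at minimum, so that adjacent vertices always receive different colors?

2

B and F are adjacent, so at least 2 colors are needed.
A valid assignment using 2 colors: A=2, B=1, C=2, D=2, E=1, F=2, G=2. Each edge has distinct colors on its endpoints.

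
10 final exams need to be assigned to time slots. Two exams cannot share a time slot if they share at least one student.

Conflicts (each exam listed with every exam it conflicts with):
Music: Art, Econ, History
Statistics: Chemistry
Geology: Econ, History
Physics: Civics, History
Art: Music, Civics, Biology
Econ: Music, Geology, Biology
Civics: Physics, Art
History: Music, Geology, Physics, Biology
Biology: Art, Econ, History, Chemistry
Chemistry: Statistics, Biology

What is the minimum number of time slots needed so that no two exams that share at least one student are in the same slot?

The cycle History-Biology-Art-Civics-Physics-History has odd length 5, so it cannot be 2-colored; at least 3 time slots are needed.
3 time slots suffice: time slot 1 → {Music, Statistics, Geology, Civics, Biology}; time slot 2 → {Art, Econ, History, Chemistry}; time slot 3 → {Physics}. Each listed conflict is separated.

3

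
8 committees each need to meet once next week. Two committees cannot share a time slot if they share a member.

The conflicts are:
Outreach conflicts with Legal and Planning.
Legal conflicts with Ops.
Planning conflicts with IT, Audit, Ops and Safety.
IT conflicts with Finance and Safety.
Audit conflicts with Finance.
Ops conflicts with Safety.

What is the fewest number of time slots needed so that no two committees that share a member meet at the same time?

Planning, IT, Safety are mutually in conflict, so at least 3 time slots are needed.
3 time slots suffice: time slot 1 → {Legal, Planning, Finance}; time slot 2 → {Outreach, Audit, Safety}; time slot 3 → {IT, Ops}. Every pair that conflicts lands in different time slots.

3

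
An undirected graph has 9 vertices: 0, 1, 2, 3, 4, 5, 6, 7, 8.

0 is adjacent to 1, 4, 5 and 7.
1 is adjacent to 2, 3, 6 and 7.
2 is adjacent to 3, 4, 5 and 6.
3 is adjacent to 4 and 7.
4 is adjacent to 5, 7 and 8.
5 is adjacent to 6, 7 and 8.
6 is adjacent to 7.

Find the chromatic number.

0, 4, 5, 7 are pairwise adjacent (a clique of size 4), so at least 4 colors are needed.
4 colors suffice: color red → {1, 4}; color blue → {2, 7, 8}; color green → {3, 5}; color yellow → {0, 6}. Each edge has distinct colors on its endpoints.

4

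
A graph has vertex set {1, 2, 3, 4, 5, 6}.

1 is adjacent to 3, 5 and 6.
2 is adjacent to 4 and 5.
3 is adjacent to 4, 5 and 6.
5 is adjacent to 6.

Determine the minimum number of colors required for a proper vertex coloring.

1, 3, 5, 6 are pairwise adjacent (a clique of size 4), so at least 4 colors are needed.
4 colors suffice: color a → {2, 3}; color b → {4, 5}; color c → {1}; color d → {6}. Every edge joins two different colors.

4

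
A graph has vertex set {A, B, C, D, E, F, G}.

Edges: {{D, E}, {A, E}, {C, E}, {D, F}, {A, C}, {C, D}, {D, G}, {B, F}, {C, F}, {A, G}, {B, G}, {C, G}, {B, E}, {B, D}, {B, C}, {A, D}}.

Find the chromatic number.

A, C, D, E are pairwise adjacent (a clique of size 4), so at least 4 colors are needed.
4 colors suffice: color 1 → {C}; color 2 → {D}; color 3 → {A, B}; color 4 → {E, F, G}. Each edge has distinct colors on its endpoints.

4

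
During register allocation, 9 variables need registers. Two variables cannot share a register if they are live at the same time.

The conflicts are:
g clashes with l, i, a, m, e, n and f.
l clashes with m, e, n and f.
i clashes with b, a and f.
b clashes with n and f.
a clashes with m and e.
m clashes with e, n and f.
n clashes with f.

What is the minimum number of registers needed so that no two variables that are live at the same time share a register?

g, l, m, n, f all conflict with each other, so at least 5 registers are needed.
5 registers suffice: g=1, l=5, i=3, b=1, a=4, m=3, e=2, n=4, f=2. Every pair that conflicts lands in different registers.

5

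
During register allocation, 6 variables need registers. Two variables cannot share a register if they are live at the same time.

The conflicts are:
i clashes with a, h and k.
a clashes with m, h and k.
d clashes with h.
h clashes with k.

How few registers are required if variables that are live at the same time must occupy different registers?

i, a, h, k pairwise conflict, so at least 4 registers are needed.
4 registers suffice: register 1 → {m, h}; register 2 → {a, d}; register 3 → {k}; register 4 → {i}. Every pair that conflicts lands in different registers.

4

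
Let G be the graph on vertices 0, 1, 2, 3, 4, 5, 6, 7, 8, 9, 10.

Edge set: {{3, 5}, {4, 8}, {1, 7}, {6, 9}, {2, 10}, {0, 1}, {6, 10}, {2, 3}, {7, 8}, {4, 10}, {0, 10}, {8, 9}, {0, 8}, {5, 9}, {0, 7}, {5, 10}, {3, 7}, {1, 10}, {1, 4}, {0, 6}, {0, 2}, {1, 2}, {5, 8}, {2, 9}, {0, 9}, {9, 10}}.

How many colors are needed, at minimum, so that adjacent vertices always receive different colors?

4

0, 6, 9, 10 form a clique, so at least 4 colors are needed.
4 colors suffice: 0=b, 1=c, 2=d, 3=a, 4=b, 5=b, 6=d, 7=d, 8=a, 9=c, 10=a. Every edge joins two different colors.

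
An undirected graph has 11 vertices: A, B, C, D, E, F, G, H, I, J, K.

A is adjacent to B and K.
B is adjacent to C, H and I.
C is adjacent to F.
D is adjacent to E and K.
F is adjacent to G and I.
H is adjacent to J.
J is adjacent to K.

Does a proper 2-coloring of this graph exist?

The cycle J-H-B-A-K-J has odd length 5, so it cannot be 2-colored; at least 3 colors are needed.
So 2 colors are not enough.

No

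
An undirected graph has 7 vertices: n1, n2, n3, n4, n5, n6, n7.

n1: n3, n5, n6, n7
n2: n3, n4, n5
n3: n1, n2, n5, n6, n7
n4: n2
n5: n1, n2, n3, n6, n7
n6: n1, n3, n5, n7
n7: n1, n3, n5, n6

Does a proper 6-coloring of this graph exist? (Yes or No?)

Yes

The chromatic number is 5. n1, n3, n5, n6, n7 are pairwise adjacent (a clique of size 5), so at least 5 colors are needed.
5 colors suffice: color R → {n3, n4}; color B → {n5}; color G → {n1, n2}; color Y → {n7}; color P → {n6}.
Since 6 ≥ 5, a proper 6-coloring certainly exists.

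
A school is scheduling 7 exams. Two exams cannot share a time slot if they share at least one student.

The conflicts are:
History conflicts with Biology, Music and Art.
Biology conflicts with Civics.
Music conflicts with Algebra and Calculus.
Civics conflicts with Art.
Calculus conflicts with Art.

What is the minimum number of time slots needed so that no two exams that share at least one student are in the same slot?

2

Civics and Art conflict, so at least 2 time slots are needed.
Using 2 time slots: History=2, Biology=1, Music=1, Civics=2, Algebra=2, Calculus=2, Art=1. Every pair that conflicts lands in different time slots.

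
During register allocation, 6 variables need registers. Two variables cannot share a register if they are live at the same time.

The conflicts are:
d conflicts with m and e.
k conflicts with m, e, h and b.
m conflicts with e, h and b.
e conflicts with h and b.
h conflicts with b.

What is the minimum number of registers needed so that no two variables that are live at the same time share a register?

k, m, e, h, b are mutually in conflict, so at least 5 registers are needed.
Using 5 registers: d=3, k=5, m=2, e=1, h=3, b=4. Each listed conflict is separated.

5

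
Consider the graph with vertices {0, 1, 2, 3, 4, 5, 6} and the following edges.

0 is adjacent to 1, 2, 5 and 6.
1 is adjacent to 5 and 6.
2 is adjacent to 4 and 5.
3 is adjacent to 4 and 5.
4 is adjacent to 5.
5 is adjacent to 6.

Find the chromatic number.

4

0, 1, 5, 6 are mutually adjacent (a clique of size 4), so at least 4 colors are needed.
One proper 4-coloring: 0=b, 1=c, 2=c, 3=c, 4=b, 5=a, 6=d. No two adjacent vertices share a color.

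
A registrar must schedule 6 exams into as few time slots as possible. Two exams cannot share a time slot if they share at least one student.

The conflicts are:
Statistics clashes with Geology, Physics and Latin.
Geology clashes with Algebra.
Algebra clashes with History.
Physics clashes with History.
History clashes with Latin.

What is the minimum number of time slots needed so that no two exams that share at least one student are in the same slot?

3

The cycle History-Physics-Statistics-Geology-Algebra-History has odd length 5, so it cannot be 2-colored; at least 3 time slots are needed.
3 time slots suffice: time slot 1 → {Statistics, History}; time slot 2 → {Algebra, Physics, Latin}; time slot 3 → {Geology}. Every pair that conflicts lands in different time slots.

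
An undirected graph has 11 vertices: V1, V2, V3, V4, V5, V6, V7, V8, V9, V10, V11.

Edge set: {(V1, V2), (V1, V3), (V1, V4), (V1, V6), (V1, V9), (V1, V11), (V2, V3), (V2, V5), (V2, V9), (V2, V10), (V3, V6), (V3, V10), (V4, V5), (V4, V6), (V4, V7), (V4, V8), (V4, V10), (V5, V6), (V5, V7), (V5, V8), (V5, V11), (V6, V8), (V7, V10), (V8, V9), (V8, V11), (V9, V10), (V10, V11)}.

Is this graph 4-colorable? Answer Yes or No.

Yes

The chromatic number is 4. V4, V5, V6, V8 are pairwise adjacent (a clique of size 4), so at least 4 colors are needed.
One proper 4-coloring: V1=1, V2=2, V3=4, V4=2, V5=1, V6=3, V7=3, V8=4, V9=3, V10=1, V11=2.
That is already a proper 4-coloring.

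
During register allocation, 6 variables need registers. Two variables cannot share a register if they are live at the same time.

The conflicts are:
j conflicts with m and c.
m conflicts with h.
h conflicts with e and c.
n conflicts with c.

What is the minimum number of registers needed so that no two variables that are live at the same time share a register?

2

j and c conflict, so at least 2 registers are needed.
A valid assignment using 2 registers: j=2, m=1, h=2, n=2, e=1, c=1. Every pair that conflicts lands in different registers.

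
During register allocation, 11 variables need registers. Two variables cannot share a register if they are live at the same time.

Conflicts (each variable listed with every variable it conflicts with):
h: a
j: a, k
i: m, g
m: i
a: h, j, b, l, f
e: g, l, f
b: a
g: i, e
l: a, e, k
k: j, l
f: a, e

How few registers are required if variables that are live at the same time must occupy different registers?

i and g conflict, so at least 2 registers are needed.
2 registers suffice: register 1 → {i, a, e, k}; register 2 → {h, j, m, b, g, l, f}. Each listed conflict is separated.

2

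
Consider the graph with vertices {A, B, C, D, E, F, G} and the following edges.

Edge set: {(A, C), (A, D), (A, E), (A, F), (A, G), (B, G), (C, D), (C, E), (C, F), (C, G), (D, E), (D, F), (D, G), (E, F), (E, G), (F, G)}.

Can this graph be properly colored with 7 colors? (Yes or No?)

The chromatic number is 6. A, C, D, E, F, G are pairwise adjacent (a clique of size 6), so at least 6 colors are needed.
6 colors suffice: color 1 → {G}; color 2 → {B, C}; color 3 → {E}; color 4 → {F}; color 5 → {D}; color 6 → {A}.
Since 7 ≥ 6, a proper 7-coloring certainly exists.

Yes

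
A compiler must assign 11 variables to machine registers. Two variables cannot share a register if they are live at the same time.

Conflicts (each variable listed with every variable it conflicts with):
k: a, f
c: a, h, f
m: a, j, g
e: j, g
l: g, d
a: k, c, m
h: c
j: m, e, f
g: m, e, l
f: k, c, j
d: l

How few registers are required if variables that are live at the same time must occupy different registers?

3

The cycle k-f-j-m-a-k has odd length 5, so it cannot be 2-colored; at least 3 registers are needed.
3 registers suffice: register 1 → {k, c, j, g, d}; register 2 → {m, e, l, h, f}; register 3 → {a}. Every pair that conflicts lands in different registers.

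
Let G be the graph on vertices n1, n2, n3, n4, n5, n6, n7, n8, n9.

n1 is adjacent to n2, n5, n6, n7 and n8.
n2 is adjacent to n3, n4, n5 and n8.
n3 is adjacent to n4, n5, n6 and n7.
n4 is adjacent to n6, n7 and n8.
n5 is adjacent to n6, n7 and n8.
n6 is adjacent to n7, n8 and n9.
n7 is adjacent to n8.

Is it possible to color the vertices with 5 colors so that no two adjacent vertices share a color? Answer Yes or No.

Yes

The chromatic number is 5. n1, n5, n6, n7, n8 are pairwise adjacent (a clique of size 5), so at least 5 colors are needed.
5 colors suffice: color red → {n2, n6}; color blue → {n3, n8, n9}; color green → {n4, n5}; color yellow → {n7}; color purple → {n1}.
That is already a proper 5-coloring.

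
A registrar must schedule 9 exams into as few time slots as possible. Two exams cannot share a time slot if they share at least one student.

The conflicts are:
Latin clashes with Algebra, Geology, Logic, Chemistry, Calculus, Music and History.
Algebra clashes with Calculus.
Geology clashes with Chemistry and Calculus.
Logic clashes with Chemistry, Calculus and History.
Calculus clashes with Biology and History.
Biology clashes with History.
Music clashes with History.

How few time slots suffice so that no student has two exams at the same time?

Latin, Logic, Calculus, History all conflict with each other, so at least 4 time slots are needed.
4 time slots suffice: time slot 1 → {Latin, Biology}; time slot 2 → {Chemistry, Calculus, Music}; time slot 3 → {Algebra, Geology, History}; time slot 4 → {Logic}. No two conflicting exams share a time slot.

4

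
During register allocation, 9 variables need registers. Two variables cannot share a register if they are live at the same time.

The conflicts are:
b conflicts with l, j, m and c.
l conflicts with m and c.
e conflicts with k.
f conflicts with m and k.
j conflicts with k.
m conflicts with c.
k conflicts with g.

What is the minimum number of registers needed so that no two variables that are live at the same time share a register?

b, l, m, c are mutually in conflict, so at least 4 registers are needed.
A valid assignment using 4 registers: b=2, l=3, e=2, f=2, j=3, m=1, k=1, c=4, g=2. No two conflicting variables share a register.

4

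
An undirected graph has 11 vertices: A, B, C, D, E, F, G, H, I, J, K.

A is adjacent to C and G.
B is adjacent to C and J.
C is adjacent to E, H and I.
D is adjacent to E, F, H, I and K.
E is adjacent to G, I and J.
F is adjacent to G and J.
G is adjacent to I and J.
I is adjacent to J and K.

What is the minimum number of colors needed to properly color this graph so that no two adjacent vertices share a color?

4

E, G, I, J are pairwise adjacent (a clique of size 4), so at least 4 colors are needed.
4 colors suffice: A=red, B=red, C=blue, D=blue, E=green, F=red, G=blue, H=red, I=red, J=yellow, K=green. Each edge has distinct colors on its endpoints.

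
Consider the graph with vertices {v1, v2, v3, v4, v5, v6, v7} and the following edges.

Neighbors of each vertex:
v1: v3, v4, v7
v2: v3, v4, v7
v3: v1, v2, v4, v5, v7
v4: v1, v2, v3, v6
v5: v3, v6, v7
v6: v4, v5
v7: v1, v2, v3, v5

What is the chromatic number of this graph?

v1, v3, v4 are pairwise adjacent, so at least 3 colors are needed.
A valid assignment using 3 colors: v1=3, v2=3, v3=1, v4=2, v5=3, v6=1, v7=2. Each edge has distinct colors on its endpoints.

3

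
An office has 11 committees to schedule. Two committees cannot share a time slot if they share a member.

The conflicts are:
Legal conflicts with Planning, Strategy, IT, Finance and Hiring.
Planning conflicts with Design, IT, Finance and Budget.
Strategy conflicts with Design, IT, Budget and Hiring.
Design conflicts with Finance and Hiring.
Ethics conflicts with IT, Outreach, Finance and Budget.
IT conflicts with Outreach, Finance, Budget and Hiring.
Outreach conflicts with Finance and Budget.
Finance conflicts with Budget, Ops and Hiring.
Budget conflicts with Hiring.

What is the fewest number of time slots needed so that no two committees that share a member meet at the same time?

Ethics, IT, Outreach, Finance, Budget are mutually in conflict, so at least 5 time slots are needed.
5 time slots suffice: time slot 1 → {Strategy, Finance}; time slot 2 → {Design, IT, Ops}; time slot 3 → {Legal, Budget}; time slot 4 → {Planning, Outreach, Hiring}; time slot 5 → {Ethics}. Each listed conflict is separated.

5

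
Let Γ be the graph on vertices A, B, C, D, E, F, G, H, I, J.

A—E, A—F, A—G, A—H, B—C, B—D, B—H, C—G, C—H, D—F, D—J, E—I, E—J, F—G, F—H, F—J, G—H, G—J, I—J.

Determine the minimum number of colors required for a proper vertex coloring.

4

A, F, G, H are mutually adjacent (a clique of size 4), so at least 4 colors are needed.
4 colors suffice: color 1 → {B, E, G}; color 2 → {C, F, I}; color 3 → {H, J}; color 4 → {A, D}. Each edge has distinct colors on its endpoints.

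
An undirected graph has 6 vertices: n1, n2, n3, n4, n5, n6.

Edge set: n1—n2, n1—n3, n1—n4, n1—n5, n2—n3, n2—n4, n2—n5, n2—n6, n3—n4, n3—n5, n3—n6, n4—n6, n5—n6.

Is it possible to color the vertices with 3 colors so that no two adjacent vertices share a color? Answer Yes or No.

n2, n3, n4, n6 are pairwise adjacent (a clique of size 4), so at least 4 colors are needed.
So 3 colors are not enough.

No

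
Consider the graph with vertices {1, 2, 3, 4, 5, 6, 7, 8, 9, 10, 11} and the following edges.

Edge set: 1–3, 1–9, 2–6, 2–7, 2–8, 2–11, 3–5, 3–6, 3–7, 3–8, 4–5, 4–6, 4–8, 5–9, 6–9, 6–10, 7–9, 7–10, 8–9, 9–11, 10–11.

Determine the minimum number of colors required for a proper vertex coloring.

2

9 and 11 are adjacent, so at least 2 colors are needed.
2 colors suffice: color red → {2, 3, 4, 9, 10}; color blue → {1, 5, 6, 7, 8, 11}. Each edge has distinct colors on its endpoints.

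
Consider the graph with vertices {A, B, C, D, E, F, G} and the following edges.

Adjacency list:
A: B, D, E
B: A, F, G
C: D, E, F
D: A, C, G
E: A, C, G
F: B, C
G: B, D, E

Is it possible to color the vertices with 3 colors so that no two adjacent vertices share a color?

Yes

The chromatic number is 3. The cycle F-B-G-E-C-F has odd length 5, so it cannot be 2-colored; at least 3 colors are needed.
3 colors suffice: color 1 → {A, C, G}; color 2 → {B, D, E}; color 3 → {F}.
That is already a proper 3-coloring.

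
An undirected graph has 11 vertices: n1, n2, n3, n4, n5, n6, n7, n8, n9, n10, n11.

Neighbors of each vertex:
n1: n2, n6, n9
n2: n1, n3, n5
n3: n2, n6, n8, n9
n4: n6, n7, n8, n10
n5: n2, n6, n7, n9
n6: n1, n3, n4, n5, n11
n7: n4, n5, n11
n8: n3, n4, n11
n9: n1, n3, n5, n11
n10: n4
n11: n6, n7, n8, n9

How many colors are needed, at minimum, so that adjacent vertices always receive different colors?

2

n4 and n7 are adjacent, so at least 2 colors are needed.
2 colors suffice: color R → {n2, n6, n7, n8, n9, n10}; color B → {n1, n3, n4, n5, n11}. Every edge joins two different colors.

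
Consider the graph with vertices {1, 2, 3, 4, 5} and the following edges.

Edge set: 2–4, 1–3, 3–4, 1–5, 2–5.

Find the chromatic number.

The cycle 3-1-5-2-4-3 has odd length 5, so it cannot be 2-colored; at least 3 colors are needed.
A valid assignment using 3 colors: 1=b, 2=b, 3=a, 4=c, 5=a. Every edge joins two different colors.

3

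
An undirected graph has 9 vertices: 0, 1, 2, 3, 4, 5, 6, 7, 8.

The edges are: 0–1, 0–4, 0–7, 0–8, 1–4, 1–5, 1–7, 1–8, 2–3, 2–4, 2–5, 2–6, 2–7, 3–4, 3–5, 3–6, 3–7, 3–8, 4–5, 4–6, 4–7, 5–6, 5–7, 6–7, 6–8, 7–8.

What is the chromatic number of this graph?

6

2, 3, 4, 5, 6, 7 are pairwise adjacent (a clique of size 6), so at least 6 colors are needed.
6 colors suffice: color a → {7}; color b → {4, 8}; color c → {1, 6}; color d → {0, 3}; color e → {5}; color f → {2}. Every edge joins two different colors.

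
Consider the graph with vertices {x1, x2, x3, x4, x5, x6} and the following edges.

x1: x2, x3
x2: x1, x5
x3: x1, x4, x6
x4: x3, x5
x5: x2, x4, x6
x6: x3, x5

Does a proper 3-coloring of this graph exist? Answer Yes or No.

The chromatic number is 3. The cycle x5-x4-x3-x1-x2-x5 has odd length 5, so it cannot be 2-colored; at least 3 colors are needed.
3 colors suffice: color 1 → {x3, x5}; color 2 → {x2, x4, x6}; color 3 → {x1}.
That is already a proper 3-coloring.

Yes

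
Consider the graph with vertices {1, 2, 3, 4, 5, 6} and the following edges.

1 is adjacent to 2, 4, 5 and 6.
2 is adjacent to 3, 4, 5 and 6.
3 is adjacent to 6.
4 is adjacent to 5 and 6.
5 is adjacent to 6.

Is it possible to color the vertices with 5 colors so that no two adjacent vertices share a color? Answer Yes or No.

The chromatic number is 5. 1, 2, 4, 5, 6 form a clique, so at least 5 colors are needed.
5 colors suffice: color a → {2}; color b → {6}; color c → {3, 4}; color d → {5}; color e → {1}.
That is already a proper 5-coloring.

Yes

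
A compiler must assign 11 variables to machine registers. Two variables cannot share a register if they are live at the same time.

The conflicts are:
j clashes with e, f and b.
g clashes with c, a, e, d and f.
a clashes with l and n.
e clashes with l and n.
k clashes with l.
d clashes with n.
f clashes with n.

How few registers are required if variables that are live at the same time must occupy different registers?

g and a conflict, so at least 2 registers are needed.
2 registers suffice: register 1 → {j, g, l, n}; register 2 → {c, a, e, k, d, f, b}. Each listed conflict is separated.

2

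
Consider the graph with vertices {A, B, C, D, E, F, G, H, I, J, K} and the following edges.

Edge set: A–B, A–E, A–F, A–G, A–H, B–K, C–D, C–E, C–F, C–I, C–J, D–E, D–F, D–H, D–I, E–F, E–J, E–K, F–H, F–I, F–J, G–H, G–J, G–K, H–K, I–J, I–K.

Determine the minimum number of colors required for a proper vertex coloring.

C, D, F, I form a clique, so at least 4 colors are needed.
4 colors suffice: color 1 → {F, K}; color 2 → {B, E, H, I}; color 3 → {A, D, J}; color 4 → {C, G}. Every edge joins two different colors.

4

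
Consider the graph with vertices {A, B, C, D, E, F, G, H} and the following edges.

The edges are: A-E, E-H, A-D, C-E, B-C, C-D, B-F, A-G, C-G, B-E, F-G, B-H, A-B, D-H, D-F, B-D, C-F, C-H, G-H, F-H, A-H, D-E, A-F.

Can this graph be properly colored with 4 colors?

B, C, D, F, H form a clique, so at least 5 colors are needed.
So 4 colors are not enough.

No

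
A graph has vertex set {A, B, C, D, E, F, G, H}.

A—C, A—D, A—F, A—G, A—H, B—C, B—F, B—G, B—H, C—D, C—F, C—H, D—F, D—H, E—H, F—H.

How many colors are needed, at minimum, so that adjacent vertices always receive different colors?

5

A, C, D, F, H are mutually adjacent (a clique of size 5), so at least 5 colors are needed.
A valid assignment using 5 colors: A=2, B=2, C=3, D=5, E=2, F=4, G=1, H=1. Each edge has distinct colors on its endpoints.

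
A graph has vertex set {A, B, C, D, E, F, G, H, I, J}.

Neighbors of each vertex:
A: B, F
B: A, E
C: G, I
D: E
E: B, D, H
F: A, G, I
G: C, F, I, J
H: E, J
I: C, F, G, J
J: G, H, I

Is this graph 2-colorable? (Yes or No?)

No

G, I, J form a triangle, so at least 3 colors are needed.
So 2 colors are not enough.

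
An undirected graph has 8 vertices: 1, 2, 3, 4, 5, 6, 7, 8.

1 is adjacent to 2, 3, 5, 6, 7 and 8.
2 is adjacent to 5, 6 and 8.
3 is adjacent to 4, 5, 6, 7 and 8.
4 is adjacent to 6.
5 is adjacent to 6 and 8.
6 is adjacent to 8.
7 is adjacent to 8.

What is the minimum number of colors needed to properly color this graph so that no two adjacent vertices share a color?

5

1, 2, 5, 6, 8 are pairwise adjacent (a clique of size 5), so at least 5 colors are needed.
5 colors suffice: 1=a, 2=d, 3=d, 4=a, 5=e, 6=c, 7=c, 8=b. Every edge joins two different colors.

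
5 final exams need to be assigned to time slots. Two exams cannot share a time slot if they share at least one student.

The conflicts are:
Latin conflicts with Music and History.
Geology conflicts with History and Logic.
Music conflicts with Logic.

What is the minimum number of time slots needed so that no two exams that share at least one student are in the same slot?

3

The cycle Music-Logic-Geology-History-Latin-Music has odd length 5, so it cannot be 2-colored; at least 3 time slots are needed.
A valid assignment using 3 time slots: Latin=1, Geology=1, Music=3, History=2, Logic=2. No two conflicting exams share a time slot.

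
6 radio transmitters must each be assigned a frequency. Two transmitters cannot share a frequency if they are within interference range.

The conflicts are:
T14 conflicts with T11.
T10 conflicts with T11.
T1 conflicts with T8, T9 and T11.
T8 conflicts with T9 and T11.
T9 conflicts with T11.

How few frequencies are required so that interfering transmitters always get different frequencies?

4

T1, T8, T9, T11 all conflict with each other, so at least 4 frequencies are needed.
4 frequencies suffice: frequency 1 → {T11}; frequency 2 → {T14, T10, T1}; frequency 3 → {T8}; frequency 4 → {T9}. Each listed conflict is separated.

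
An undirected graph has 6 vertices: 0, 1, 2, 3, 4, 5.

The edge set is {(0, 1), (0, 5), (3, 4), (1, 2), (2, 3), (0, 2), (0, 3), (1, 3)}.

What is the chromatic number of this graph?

0, 1, 2, 3 form a clique, so at least 4 colors are needed.
4 colors suffice: color red → {3, 5}; color blue → {0, 4}; color green → {2}; color yellow → {1}. Every edge joins two different colors.

4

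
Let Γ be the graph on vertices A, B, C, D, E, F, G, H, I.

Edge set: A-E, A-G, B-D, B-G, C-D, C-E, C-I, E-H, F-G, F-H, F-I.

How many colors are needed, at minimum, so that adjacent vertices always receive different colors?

The cycle I-C-E-H-F-I has odd length 5, so it cannot be 2-colored; at least 3 colors are needed.
3 colors suffice: A=3, B=3, C=2, D=1, E=1, F=1, G=2, H=2, I=3. Every edge joins two different colors.

3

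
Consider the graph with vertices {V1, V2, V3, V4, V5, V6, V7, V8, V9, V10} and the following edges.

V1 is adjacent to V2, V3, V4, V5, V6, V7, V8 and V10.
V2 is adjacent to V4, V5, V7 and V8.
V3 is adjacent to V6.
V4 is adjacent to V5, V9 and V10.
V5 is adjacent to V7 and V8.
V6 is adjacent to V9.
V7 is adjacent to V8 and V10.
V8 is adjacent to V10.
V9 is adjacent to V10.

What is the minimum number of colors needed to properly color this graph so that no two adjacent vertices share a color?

5

V1, V2, V5, V7, V8 are pairwise adjacent (a clique of size 5), so at least 5 colors are needed.
5 colors suffice: color 1 → {V1, V9}; color 2 → {V4, V6, V7}; color 3 → {V3, V8}; color 4 → {V2, V10}; color 5 → {V5}. No two adjacent vertices share a color.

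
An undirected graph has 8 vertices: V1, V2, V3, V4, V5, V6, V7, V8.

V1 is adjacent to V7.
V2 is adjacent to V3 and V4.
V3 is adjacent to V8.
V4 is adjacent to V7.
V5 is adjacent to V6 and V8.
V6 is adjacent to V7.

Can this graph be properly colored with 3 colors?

Yes

The chromatic number is 3. The cycle V8-V5-V6-V7-V4-V2-V3-V8 has odd length 7, so it cannot be 2-colored; at least 3 colors are needed.
3 colors suffice: color 1 → {V3, V5, V7}; color 2 → {V1, V2, V6, V8}; color 3 → {V4}.
That is already a proper 3-coloring.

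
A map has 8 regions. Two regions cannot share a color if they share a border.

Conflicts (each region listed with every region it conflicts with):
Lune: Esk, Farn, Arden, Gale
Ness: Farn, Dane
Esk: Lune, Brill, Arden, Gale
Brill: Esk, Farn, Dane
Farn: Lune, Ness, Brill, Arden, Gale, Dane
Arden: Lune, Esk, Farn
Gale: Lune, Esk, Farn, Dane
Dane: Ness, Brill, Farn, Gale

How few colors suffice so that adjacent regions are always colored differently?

Lune, Farn, Gale are mutually in conflict, so at least 3 colors are needed.
3 colors suffice: color 1 → {Esk, Farn}; color 2 → {Lune, Dane}; color 3 → {Ness, Brill, Arden, Gale}. Each listed conflict is separated.

3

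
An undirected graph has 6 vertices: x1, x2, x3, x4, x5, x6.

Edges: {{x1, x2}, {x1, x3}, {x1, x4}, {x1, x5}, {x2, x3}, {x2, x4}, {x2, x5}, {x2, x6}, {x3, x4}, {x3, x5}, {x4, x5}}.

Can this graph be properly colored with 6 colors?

The chromatic number is 5. x1, x2, x3, x4, x5 are pairwise adjacent (a clique of size 5), so at least 5 colors are needed.
5 colors suffice: color 1 → {x2}; color 2 → {x4, x6}; color 3 → {x3}; color 4 → {x1}; color 5 → {x5}.
Since 6 ≥ 5, a proper 6-coloring certainly exists.

Yes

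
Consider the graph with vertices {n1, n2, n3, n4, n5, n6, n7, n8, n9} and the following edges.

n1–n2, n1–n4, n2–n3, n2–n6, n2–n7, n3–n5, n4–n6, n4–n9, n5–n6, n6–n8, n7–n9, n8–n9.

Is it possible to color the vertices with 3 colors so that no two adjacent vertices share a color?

Yes

The chromatic number is 3. The cycle n1-n2-n7-n9-n4-n1 has odd length 5, so it cannot be 2-colored; at least 3 colors are needed.
3 colors suffice: color R → {n1, n3, n6, n9}; color B → {n2, n4, n5, n8}; color G → {n7}.
That is already a proper 3-coloring.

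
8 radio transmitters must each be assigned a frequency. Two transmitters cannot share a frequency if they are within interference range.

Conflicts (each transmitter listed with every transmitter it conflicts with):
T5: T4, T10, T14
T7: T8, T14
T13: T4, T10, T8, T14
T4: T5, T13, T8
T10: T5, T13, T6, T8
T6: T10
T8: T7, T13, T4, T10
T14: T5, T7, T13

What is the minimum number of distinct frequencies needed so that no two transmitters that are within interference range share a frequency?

T13, T4, T8 pairwise conflict, so at least 3 frequencies are needed.
3 frequencies suffice: frequency 1 → {T4, T10, T14}; frequency 2 → {T5, T6, T8}; frequency 3 → {T7, T13}. Each listed conflict is separated.

3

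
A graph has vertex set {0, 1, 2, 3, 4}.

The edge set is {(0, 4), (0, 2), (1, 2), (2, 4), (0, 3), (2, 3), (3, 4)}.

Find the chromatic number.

0, 2, 3, 4 are pairwise adjacent (a clique of size 4), so at least 4 colors are needed.
4 colors suffice: color a → {2}; color b → {1, 3}; color c → {0}; color d → {4}. Each edge has distinct colors on its endpoints.

4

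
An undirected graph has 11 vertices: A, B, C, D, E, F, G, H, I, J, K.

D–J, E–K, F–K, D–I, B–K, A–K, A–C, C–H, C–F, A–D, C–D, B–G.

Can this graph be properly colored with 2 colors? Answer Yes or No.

No

A, C, D form a triangle, so at least 3 colors are needed.
So 2 colors are not enough.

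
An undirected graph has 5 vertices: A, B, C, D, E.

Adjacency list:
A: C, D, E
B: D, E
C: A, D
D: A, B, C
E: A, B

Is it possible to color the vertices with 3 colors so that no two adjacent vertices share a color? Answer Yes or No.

The chromatic number is 3. A, C, D are mutually adjacent, so at least 3 colors are needed.
A valid assignment using 3 colors: A=1, B=1, C=3, D=2, E=2.
That is already a proper 3-coloring.

Yes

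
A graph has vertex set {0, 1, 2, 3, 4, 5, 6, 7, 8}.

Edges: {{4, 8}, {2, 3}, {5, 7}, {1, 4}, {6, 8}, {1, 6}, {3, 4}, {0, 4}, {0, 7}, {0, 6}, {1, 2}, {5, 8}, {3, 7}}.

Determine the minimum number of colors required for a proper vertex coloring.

The cycle 7-5-8-4-0-7 has odd length 5, so it cannot be 2-colored; at least 3 colors are needed.
A valid assignment using 3 colors: 0=b, 1=b, 2=a, 3=b, 4=a, 5=c, 6=a, 7=a, 8=b. No two adjacent vertices share a color.

3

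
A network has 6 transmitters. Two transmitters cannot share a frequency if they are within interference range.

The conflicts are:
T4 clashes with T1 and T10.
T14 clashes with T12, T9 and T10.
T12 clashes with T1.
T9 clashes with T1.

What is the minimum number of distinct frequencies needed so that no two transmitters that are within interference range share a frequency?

3

The cycle T4-T1-T12-T14-T10-T4 has odd length 5, so it cannot be 2-colored; at least 3 frequencies are needed.
3 frequencies suffice: frequency 1 → {T14, T1}; frequency 2 → {T4, T12, T9}; frequency 3 → {T10}. Every pair that conflicts lands in different frequencies.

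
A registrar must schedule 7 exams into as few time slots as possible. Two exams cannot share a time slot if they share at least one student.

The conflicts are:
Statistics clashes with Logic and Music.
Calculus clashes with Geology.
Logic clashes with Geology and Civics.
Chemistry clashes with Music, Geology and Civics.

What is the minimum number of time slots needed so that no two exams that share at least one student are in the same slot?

3

The cycle Logic-Statistics-Music-Chemistry-Civics-Logic has odd length 5, so it cannot be 2-colored; at least 3 time slots are needed.
Using 3 time slots: Statistics=3, Calculus=1, Logic=1, Chemistry=1, Music=2, Geology=2, Civics=2. No two conflicting exams share a time slot.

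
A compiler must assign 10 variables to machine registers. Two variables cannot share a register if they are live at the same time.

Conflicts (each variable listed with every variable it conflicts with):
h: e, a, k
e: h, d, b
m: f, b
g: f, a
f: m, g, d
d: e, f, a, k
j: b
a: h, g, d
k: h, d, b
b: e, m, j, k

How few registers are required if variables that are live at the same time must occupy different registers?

The cycle k-b-m-f-d-k has odd length 5, so it cannot be 2-colored; at least 3 registers are needed.
Using 3 registers: h=1, e=2, m=3, g=1, f=2, d=1, j=2, a=2, k=2, b=1. Every pair that conflicts lands in different registers.

3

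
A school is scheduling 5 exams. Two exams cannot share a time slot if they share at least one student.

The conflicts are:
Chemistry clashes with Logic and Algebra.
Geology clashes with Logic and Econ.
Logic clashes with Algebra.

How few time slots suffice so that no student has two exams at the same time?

Chemistry, Logic, Algebra pairwise conflict, so at least 3 time slots are needed.
3 time slots suffice: time slot 1 → {Logic, Econ}; time slot 2 → {Chemistry, Geology}; time slot 3 → {Algebra}. Every pair that conflicts lands in different time slots.

3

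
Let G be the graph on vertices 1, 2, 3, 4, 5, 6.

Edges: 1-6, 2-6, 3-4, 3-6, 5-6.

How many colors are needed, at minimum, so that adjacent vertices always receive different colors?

2

2 and 6 are adjacent, so at least 2 colors are needed.
2 colors suffice: color a → {4, 6}; color b → {1, 2, 3, 5}. Each edge has distinct colors on its endpoints.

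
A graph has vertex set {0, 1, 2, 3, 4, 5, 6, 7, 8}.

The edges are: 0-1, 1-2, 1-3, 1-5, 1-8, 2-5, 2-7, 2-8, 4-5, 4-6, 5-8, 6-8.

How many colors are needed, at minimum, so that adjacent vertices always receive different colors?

1, 2, 5, 8 are mutually adjacent (a clique of size 4), so at least 4 colors are needed.
4 colors suffice: color a → {1, 6, 7}; color b → {0, 3, 5}; color c → {4, 8}; color d → {2}. Every edge joins two different colors.

4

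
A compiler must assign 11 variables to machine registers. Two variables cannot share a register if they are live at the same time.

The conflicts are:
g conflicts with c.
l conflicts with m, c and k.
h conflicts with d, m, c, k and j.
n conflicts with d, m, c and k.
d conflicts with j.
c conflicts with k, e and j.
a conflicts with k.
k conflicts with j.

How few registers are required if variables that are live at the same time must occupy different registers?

h, c, k, j are mutually in conflict, so at least 4 registers are needed.
4 registers suffice: register 1 → {d, m, c, a}; register 2 → {g, k, e}; register 3 → {l, h, n}; register 4 → {j}. No two conflicting variables share a register.

4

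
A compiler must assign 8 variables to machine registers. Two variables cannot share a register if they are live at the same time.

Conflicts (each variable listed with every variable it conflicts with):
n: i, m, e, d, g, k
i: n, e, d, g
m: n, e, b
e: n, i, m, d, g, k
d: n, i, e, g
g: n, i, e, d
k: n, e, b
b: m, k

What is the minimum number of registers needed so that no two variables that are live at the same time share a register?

n, i, e, d, g all conflict with each other, so at least 5 registers are needed.
5 registers suffice: register 1 → {e, b}; register 2 → {n}; register 3 → {i, m, k}; register 4 → {g}; register 5 → {d}. Each listed conflict is separated.

5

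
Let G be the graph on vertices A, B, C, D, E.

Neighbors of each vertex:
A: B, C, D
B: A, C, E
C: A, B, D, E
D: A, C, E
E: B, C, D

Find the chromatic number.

3

B, C, E are mutually adjacent, so at least 3 colors are needed.
3 colors suffice: color red → {C}; color blue → {A, E}; color green → {B, D}. No two adjacent vertices share a color.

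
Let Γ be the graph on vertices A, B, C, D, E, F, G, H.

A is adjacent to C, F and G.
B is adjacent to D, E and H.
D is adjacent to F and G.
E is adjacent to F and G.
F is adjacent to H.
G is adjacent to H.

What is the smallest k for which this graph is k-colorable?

A and C are adjacent, so at least 2 colors are needed.
2 colors suffice: A=2, B=1, C=1, D=2, E=2, F=1, G=1, H=2. No two adjacent vertices share a color.

2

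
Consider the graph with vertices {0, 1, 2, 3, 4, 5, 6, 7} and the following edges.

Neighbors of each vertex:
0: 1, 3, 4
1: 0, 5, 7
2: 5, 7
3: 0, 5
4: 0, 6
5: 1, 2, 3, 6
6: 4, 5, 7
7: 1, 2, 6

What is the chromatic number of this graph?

3

The cycle 1-0-4-6-7-1 has odd length 5, so it cannot be 2-colored; at least 3 colors are needed.
3 colors suffice: color a → {0, 5, 7}; color b → {1, 2, 3, 6}; color c → {4}. Each edge has distinct colors on its endpoints.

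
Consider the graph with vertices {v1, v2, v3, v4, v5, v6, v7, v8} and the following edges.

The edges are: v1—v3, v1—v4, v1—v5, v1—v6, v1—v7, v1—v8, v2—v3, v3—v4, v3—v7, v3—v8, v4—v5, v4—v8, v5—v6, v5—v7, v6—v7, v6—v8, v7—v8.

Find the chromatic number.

4

v1, v3, v4, v8 are mutually adjacent (a clique of size 4), so at least 4 colors are needed.
4 colors suffice: color 1 → {v1, v2}; color 2 → {v3, v6}; color 3 → {v4, v7}; color 4 → {v5, v8}. No two adjacent vertices share a color.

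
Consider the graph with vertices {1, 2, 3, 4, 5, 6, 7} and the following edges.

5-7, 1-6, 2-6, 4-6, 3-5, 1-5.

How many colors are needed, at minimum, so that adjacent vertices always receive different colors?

1 and 5 are adjacent, so at least 2 colors are needed.
2 colors suffice: color a → {5, 6}; color b → {1, 2, 3, 4, 7}. Every edge joins two different colors.

2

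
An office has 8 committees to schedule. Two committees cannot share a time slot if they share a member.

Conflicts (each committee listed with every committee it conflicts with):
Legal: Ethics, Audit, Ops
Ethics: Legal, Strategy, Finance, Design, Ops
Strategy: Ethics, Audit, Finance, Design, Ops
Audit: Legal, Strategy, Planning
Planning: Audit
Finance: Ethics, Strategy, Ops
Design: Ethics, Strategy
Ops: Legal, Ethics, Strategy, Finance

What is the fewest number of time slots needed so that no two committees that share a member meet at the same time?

Ethics, Strategy, Finance, Ops pairwise conflict, so at least 4 time slots are needed.
Using 4 time slots: Legal=2, Ethics=1, Strategy=2, Audit=1, Planning=2, Finance=4, Design=3, Ops=3. Each listed conflict is separated.

4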